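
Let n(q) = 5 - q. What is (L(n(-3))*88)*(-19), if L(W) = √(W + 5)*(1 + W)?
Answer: -15048*√13 ≈ -54256.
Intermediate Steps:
L(W) = √(5 + W)*(1 + W)
(L(n(-3))*88)*(-19) = ((√(5 + (5 - 1*(-3)))*(1 + (5 - 1*(-3))))*88)*(-19) = ((√(5 + (5 + 3))*(1 + (5 + 3)))*88)*(-19) = ((√(5 + 8)*(1 + 8))*88)*(-19) = ((√13*9)*88)*(-19) = ((9*√13)*88)*(-19) = (792*√13)*(-19) = -15048*√13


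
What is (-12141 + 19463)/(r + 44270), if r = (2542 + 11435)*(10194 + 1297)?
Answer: 7322/160653977 ≈ 4.5576e-5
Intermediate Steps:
r = 160609707 (r = 13977*11491 = 160609707)
(-12141 + 19463)/(r + 44270) = (-12141 + 19463)/(160609707 + 44270) = 7322/160653977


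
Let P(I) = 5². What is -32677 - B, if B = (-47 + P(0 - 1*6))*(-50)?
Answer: -33777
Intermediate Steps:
P(I) = 25
B = 1100 (B = (-47 + 25)*(-50) = -22*(-50) = 1100)
-32677 - B = -32677 - 1*1100 = -32677 - 1100 = -33777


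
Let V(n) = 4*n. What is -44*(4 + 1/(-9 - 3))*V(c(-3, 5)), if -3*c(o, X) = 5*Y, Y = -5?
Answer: -51700/9 ≈ -5744.4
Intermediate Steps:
c(o, X) = 25/3 (c(o, X) = -5*(-5)/3 = -⅓*(-25) = 25/3)
-44*(4 + 1/(-9 - 3))*V(c(-3, 5)) = -44*(4 + 1/(-9 - 3))*4*(25/3) = -44*(4 + 1/(-12))*100/3 = -44*(4 - 1/12)*100/3 = -517*100/(3*3) = -44*1175/9 = -51700/9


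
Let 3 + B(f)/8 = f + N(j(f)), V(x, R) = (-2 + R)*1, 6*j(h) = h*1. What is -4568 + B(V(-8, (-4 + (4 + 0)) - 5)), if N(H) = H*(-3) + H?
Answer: -13888/3 ≈ -4629.3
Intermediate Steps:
j(h) = h/6 (j(h) = (h*1)/6 = h/6)
N(H) = -2*H (N(H) = -3*H + H = -2*H)
V(x, R) = -2 + R
B(f) = -24 + 16*f/3 (B(f) = -24 + 8*(f - f/3) = -24 + 8*(2*f/3) = -24 + 16*f/3)
-4568 + B(V(-8, (-4 + (4 + 0)) - 5)) = -4568 + (-24 + 16*(-2 + ((-4 + (4 + 0)) - 5))/3) = -4568 + (-24 + 16*(-2 + ((-4 + 4) - 5))/3) = -4568 + (-24 + 16*(-2 + (0 - 5))/3) = -4568 + (-24 + 16*(-2 - 5)/3) = -4568 + (-24 + (16/3)*(-7)) = -4568 + (-24 - 112/3) = -4568 - 184/3 = -13888/3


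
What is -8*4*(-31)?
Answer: 992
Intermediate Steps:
-8*4*(-31) = -32*(-31) = 992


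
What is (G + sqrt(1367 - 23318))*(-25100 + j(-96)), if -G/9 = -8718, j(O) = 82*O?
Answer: -2587049064 - 296748*I*sqrt(271) ≈ -2.587e+9 - 4.8851e+6*I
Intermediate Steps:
G = 78462 (G = -9*(-8718) = 78462)
(G + sqrt(1367 - 23318))*(-25100 + j(-96)) = (78462 + sqrt(1367 - 23318))*(-25100 + 82*(-96)) = (78462 + sqrt(-21951))*(-25100 - 7872) = (78462 + 9*I*sqrt(271))*(-32972) = -2587049064 - 296748*I*sqrt(271)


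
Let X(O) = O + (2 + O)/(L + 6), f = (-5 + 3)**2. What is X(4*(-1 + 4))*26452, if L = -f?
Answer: 502588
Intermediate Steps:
f = 4 (f = (-2)**2 = 4)
L = -4 (L = -1*4 = -4)
X(O) = 1 + 3*O/2 (X(O) = O + (2 + O)/(-4 + 6) = O + (2 + O)/2 = O + (2 + O)*(1/2) = O + (1 + O/2) = 1 + 3*O/2)
X(4*(-1 + 4))*26452 = (1 + 3*(4*(-1 + 4))/2)*26452 = (1 + 3*(4*3)/2)*26452 = (1 + (3/2)*12)*26452 = (1 + 18)*26452 = 19*26452 = 502588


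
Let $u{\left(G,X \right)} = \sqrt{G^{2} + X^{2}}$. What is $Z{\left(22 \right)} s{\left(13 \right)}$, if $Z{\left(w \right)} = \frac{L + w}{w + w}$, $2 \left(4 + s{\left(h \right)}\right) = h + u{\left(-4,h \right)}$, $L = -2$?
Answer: $\frac{25}{22} + \frac{5 \sqrt{185}}{22} \approx 4.2276$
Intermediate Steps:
$s{\left(h \right)} = -4 + \frac{h}{2} + \frac{\sqrt{16 + h^{2}}}{2}$ ($s{\left(h \right)} = -4 + \frac{h + \sqrt{\left(-4\right)^{2} + h^{2}}}{2} = -4 + \frac{h + \sqrt{16 + h^{2}}}{2} = -4 + \left(\frac{h}{2} + \frac{\sqrt{16 + h^{2}}}{2}\right) = -4 + \frac{h}{2} + \frac{\sqrt{16 + h^{2}}}{2}$)
$Z{\left(w \right)} = \frac{-2 + w}{2 w}$ ($Z{\left(w \right)} = \frac{-2 + w}{w + w} = \frac{-2 + w}{2 w}$)
$Z{\left(22 \right)} s{\left(13 \right)} = \frac{-2 + 22}{2 \cdot 22} \left(-4 + \frac{1}{2} \cdot 13 + \frac{\sqrt{16 + 13^{2}}}{2}\right) = \frac{1}{2} \cdot \frac{1}{22} \cdot 20 \left(-4 + \frac{13}{2} + \frac{\sqrt{16 + 169}}{2}\right) = \frac{5 \left(-4 + \frac{13}{2} + \frac{\sqrt{185}}{2}\right)}{11} = \frac{5 \left(\frac{5}{2} + \frac{\sqrt{185}}{2}\right)}{11} = \frac{25}{22} + \frac{5 \sqrt{185}}{22}$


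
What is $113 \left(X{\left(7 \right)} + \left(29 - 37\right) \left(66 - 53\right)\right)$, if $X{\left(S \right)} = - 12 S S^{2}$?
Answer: $-476860$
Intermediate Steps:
$X{\left(S \right)} = - 12 S^{3}$
$113 \left(X{\left(7 \right)} + \left(29 - 37\right) \left(66 - 53\right)\right) = 113 \left(- 12 \cdot 7^{3} + \left(29 - 37\right) \left(66 - 53\right)\right) = 113 \left(\left(-12\right) 343 - 104\right) = 113 \left(-4116 - 104\right) = 113 \left(-4220\right) = -476860$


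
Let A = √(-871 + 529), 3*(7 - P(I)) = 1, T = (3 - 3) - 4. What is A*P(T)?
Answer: 20*I*√38 ≈ 123.29*I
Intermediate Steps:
T = -4 (T = 0 - 4 = -4)
P(I) = 20/3 (P(I) = 7 - ⅓*1 = 7 - ⅓ = 20/3)
A = 3*I*√38 (A = √(-342) = 3*I*√38 ≈ 18.493*I)
A*P(T) = (3*I*√38)*(20/3) = 20*I*√38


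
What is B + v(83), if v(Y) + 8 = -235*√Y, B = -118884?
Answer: -118892 - 235*√83 ≈ -1.2103e+5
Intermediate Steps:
v(Y) = -8 - 235*√Y
B + v(83) = -118884 + (-8 - 235*√83) = -118892 - 235*√83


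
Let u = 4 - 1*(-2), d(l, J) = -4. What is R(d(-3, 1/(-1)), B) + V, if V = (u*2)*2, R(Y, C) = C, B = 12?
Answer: 36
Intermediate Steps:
u = 6 (u = 4 + 2 = 6)
V = 24 (V = (6*2)*2 = 12*2 = 24)
R(d(-3, 1/(-1)), B) + V = 12 + 24 = 36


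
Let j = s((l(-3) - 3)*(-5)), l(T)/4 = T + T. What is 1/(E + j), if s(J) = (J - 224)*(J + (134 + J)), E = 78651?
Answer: 1/42695 ≈ 2.3422e-5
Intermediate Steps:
l(T) = 8*T (l(T) = 4*(T + T) = 4*(2*T) = 8*T)
s(J) = (-224 + J)*(134 + 2*J)
j = -35956 (j = -30016 - 314*(8*(-3) - 3)*(-5) + 2*((8*(-3) - 3)*(-5))**2 = -30016 - 314*(-24 - 3)*(-5) + 2*((-24 - 3)*(-5))**2 = -30016 - (-8478)*(-5) + 2*(-27*(-5))**2 = -30016 - 314*135 + 2*135**2 = -30016 - 42390 + 2*18225 = -30016 - 42390 + 36450 = -35956)
1/(E + j) = 1/(78651 - 35956) = 1/42695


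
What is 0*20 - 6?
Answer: -6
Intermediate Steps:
0*20 - 6 = 0 - 6 = -6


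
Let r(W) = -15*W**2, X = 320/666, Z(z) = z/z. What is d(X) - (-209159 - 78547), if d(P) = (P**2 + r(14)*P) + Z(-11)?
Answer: 31746923923/110889 ≈ 2.8629e+5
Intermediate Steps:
Z(z) = 1
X = 160/333 (X = 320*(1/666) = 160/333 ≈ 0.48048)
d(P) = 1 + P**2 - 2940*P (d(P) = (P**2 + (-15*14**2)*P) + 1 = (P**2 + (-15*196)*P) + 1 = (P**2 - 2940*P) + 1 = 1 + P**2 - 2940*P)
d(X) - (-209159 - 78547) = (1 + (160/333)**2 - 2940*160/333) - (-209159 - 78547) = (1 + 25600/110889 - 156800/111) - 1*(-287706) = -156506711/110889 + 287706 = 31746923923/110889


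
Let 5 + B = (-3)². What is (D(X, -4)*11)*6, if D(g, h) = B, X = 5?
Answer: 264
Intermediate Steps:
B = 4 (B = -5 + (-3)² = -5 + 9 = 4)
D(g, h) = 4
(D(X, -4)*11)*6 = (4*11)*6 = 44*6 = 264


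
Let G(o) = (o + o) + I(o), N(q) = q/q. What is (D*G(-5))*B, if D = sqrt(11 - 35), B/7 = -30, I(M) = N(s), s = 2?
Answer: 3780*I*sqrt(6) ≈ 9259.1*I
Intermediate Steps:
N(q) = 1
I(M) = 1
B = -210 (B = 7*(-30) = -210)
G(o) = 1 + 2*o (G(o) = (o + o) + 1 = 2*o + 1 = 1 + 2*o)
D = 2*I*sqrt(6) (D = sqrt(-24) = 2*I*sqrt(6) ≈ 4.899*I)
(D*G(-5))*B = ((2*I*sqrt(6))*(1 + 2*(-5)))*(-210) = ((2*I*sqrt(6))*(1 - 10))*(-210) = ((2*I*sqrt(6))*(-9))*(-210) = -18*I*sqrt(6)*(-210) = 3780*I*sqrt(6)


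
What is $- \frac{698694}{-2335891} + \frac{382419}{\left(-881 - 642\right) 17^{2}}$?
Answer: $- \frac{585761032311}{1028135415977} \approx -0.56973$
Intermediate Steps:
$- \frac{698694}{-2335891} + \frac{382419}{\left(-881 - 642\right) 17^{2}} = \left(-698694\right) \left(- \frac{1}{2335891}\right) + \frac{382419}{\left(-1523\right) 289} = \frac{698694}{2335891} + \frac{382419}{-440147} = \frac{698694}{2335891} + 382419 \left(- \frac{1}{440147}\right) = \frac{698694}{2335891} - \frac{382419}{440147} = - \frac{585761032311}{1028135415977}$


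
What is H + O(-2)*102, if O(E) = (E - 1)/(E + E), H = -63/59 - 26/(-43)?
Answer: 385811/5074 ≈ 76.037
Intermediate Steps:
H = -1175/2537 (H = -63*1/59 - 26*(-1/43) = -63/59 + 26/43 = -1175/2537 ≈ -0.46315)
O(E) = (-1 + E)/(2*E) (O(E) = (-1 + E)/((2*E)) = (-1 + E)*(1/(2*E)) = (-1 + E)/(2*E))
H + O(-2)*102 = -1175/2537 + ((½)*(-1 - 2)/(-2))*102 = -1175/2537 + ((½)*(-½)*(-3))*102 = -1175/2537 + (¾)*102 = -1175/2537 + 153/2 = 385811/5074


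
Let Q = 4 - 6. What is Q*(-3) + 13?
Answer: 19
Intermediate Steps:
Q = -2
Q*(-3) + 13 = -2*(-3) + 13 = 6 + 13 = 19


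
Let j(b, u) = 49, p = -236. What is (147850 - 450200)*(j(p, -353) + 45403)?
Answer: -13742412200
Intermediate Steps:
(147850 - 450200)*(j(p, -353) + 45403) = (147850 - 450200)*(49 + 45403) = -302350*45452 = -13742412200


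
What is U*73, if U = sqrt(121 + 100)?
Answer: 73*sqrt(221) ≈ 1085.2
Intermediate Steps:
U = sqrt(221) ≈ 14.866
U*73 = sqrt(221)*73 = 73*sqrt(221)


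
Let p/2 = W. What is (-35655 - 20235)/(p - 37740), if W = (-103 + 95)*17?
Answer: 27945/19006 ≈ 1.4703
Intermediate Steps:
W = -136 (W = -8*17 = -136)
p = -272 (p = 2*(-136) = -272)
(-35655 - 20235)/(p - 37740) = (-35655 - 20235)/(-272 - 37740) = -55890/(-38012) = -55890*(-1/38012) = 27945/19006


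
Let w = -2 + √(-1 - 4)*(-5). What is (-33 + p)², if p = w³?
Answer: -1093444 + 801170*I*√5 ≈ -1.0934e+6 + 1.7915e+6*I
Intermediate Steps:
w = -2 - 5*I*√5 (w = -2 + √(-5)*(-5) = -2 + (I*√5)*(-5) = -2 - 5*I*√5 ≈ -2.0 - 11.18*I)
p = (-2 - 5*I*√5)³ ≈ 742.0 + 1263.4*I
(-33 + p)² = (-33 + (742 + 565*I*√5))² = (709 + 565*I*√5)²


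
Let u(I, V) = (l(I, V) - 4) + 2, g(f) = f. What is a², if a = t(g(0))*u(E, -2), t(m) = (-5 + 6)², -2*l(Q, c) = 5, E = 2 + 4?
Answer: 81/4 ≈ 20.250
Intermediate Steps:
E = 6
l(Q, c) = -5/2 (l(Q, c) = -½*5 = -5/2)
u(I, V) = -9/2 (u(I, V) = (-5/2 - 4) + 2 = -13/2 + 2 = -9/2)
t(m) = 1 (t(m) = 1² = 1)
a = -9/2 (a = 1*(-9/2) = -9/2 ≈ -4.5000)
a² = (-9/2)² = 81/4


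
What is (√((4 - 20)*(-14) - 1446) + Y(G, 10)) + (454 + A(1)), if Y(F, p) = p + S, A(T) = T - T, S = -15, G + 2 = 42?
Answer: 449 + I*√1222 ≈ 449.0 + 34.957*I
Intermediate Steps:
G = 40 (G = -2 + 42 = 40)
A(T) = 0
Y(F, p) = -15 + p (Y(F, p) = p - 15 = -15 + p)
(√((4 - 20)*(-14) - 1446) + Y(G, 10)) + (454 + A(1)) = (√((4 - 20)*(-14) - 1446) + (-15 + 10)) + (454 + 0) = (√(-16*(-14) - 1446) - 5) + 454 = (√(224 - 1446) - 5) + 454 = (√(-1222) - 5) + 454 = (I*√1222 - 5) + 454 = (-5 + I*√1222) + 454 = 449 + I*√1222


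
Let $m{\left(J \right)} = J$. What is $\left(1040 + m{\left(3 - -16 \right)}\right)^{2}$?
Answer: $1121481$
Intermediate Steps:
$\left(1040 + m{\left(3 - -16 \right)}\right)^{2} = \left(1040 + \left(3 - -16\right)\right)^{2} = \left(1040 + \left(3 + 16\right)\right)^{2} = \left(1040 + 19\right)^{2} = 1059^{2} = 1121481$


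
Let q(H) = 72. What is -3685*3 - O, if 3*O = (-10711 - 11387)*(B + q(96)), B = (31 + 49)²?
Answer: 47661697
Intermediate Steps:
B = 6400 (B = 80² = 6400)
O = -47672752 (O = ((-10711 - 11387)*(6400 + 72))/3 = (-22098*6472)/3 = (⅓)*(-143018256) = -47672752)
-3685*3 - O = -3685*3 - 1*(-47672752) = -11055 + 47672752 = 47661697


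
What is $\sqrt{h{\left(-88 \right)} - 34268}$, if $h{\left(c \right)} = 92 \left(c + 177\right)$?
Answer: $4 i \sqrt{1630} \approx 161.49 i$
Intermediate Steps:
$h{\left(c \right)} = 16284 + 92 c$ ($h{\left(c \right)} = 92 \left(177 + c\right) = 16284 + 92 c$)
$\sqrt{h{\left(-88 \right)} - 34268} = \sqrt{\left(16284 + 92 \left(-88\right)\right) - 34268} = \sqrt{\left(16284 - 8096\right) - 34268} = \sqrt{8188 - 34268} = \sqrt{-26080} = 4 i \sqrt{1630}$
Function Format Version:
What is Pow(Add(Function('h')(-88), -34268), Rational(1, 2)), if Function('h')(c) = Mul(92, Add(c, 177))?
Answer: Mul(4, I, Pow(1630, Rational(1, 2))) ≈ Mul(161.49, I)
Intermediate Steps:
Function('h')(c) = Add(16284, Mul(92, c)) (Function('h')(c) = Mul(92, Add(177, c)) = Add(16284, Mul(92, c)))
Pow(Add(Function('h')(-88), -34268), Rational(1, 2)) = Pow(Add(Add(16284, Mul(92, -88)), -34268), Rational(1, 2)) = Pow(Add(Add(16284, -8096), -34268), Rational(1, 2)) = Pow(Add(8188, -34268), Rational(1, 2)) = Pow(-26080, Rational(1, 2)) = Mul(4, I, Pow(1630, Rational(1, 2)))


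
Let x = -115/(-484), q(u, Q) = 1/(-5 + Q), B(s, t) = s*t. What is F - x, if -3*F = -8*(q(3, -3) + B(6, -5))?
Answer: -116989/1452 ≈ -80.571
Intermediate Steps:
F = -241/3 (F = -(-8)*(1/(-5 - 3) + 6*(-5))/3 = -(-8)*(1/(-8) - 30)/3 = -(-8)*(-⅛ - 30)/3 = -(-8)*(-241)/(3*8) = -⅓*241 = -241/3 ≈ -80.333)
x = 115/484 (x = -115*(-1/484) = 115/484 ≈ 0.23760)
F - x = -241/3 - 1*115/484 = -241/3 - 115/484 = -116989/1452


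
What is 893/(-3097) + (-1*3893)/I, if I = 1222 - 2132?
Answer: 591789/148330 ≈ 3.9897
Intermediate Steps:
I = -910
893/(-3097) + (-1*3893)/I = 893/(-3097) - 1*3893/(-910) = 893*(-1/3097) - 3893*(-1/910) = -47/163 + 3893/910 = 591789/148330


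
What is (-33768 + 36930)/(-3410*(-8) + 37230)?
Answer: 1581/32255 ≈ 0.049016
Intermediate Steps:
(-33768 + 36930)/(-3410*(-8) + 37230) = 3162/(27280 + 37230) = 3162/64510 = 3162*(1/64510) = 1581/32255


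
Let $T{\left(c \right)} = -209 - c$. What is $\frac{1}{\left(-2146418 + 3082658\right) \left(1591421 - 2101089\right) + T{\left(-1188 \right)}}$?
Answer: $- \frac{1}{477171567341} \approx -2.0957 \cdot 10^{-12}$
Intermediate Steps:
$\frac{1}{\left(-2146418 + 3082658\right) \left(1591421 - 2101089\right) + T{\left(-1188 \right)}} = \frac{1}{\left(-2146418 + 3082658\right) \left(1591421 - 2101089\right) - -979} = \frac{1}{936240 \left(-509668\right) + \left(-209 + 1188\right)} = \frac{1}{-477171568320 + 979} = \frac{1}{-477171567341} = - \frac{1}{477171567341}$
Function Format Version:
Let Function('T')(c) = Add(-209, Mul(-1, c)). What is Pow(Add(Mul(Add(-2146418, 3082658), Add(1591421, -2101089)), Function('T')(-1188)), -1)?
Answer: Rational(-1, 477171567341) ≈ -2.0957e-12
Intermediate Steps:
Pow(Add(Mul(Add(-2146418, 3082658), Add(1591421, -2101089)), Function('T')(-1188)), -1) = Pow(Add(Mul(Add(-2146418, 3082658), Add(1591421, -2101089)), Add(-209, Mul(-1, -1188))), -1) = Pow(Add(Mul(936240, -509668), Add(-209, 1188)), -1) = Pow(Add(-477171568320, 979), -1) = Pow(-477171567341, -1) = Rational(-1, 477171567341)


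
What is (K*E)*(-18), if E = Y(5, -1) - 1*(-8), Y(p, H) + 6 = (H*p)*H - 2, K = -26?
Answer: 2340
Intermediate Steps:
Y(p, H) = -8 + p*H² (Y(p, H) = -6 + ((H*p)*H - 2) = -6 + (p*H² - 2) = -6 + (-2 + p*H²) = -8 + p*H²)
E = 5 (E = (-8 + 5*(-1)²) - 1*(-8) = (-8 + 5*1) + 8 = (-8 + 5) + 8 = -3 + 8 = 5)
(K*E)*(-18) = -26*5*(-18) = -130*(-18) = 2340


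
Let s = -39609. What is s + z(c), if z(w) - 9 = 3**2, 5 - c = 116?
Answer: -39591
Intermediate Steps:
c = -111 (c = 5 - 1*116 = 5 - 116 = -111)
z(w) = 18 (z(w) = 9 + 3**2 = 9 + 9 = 18)
s + z(c) = -39609 + 18 = -39591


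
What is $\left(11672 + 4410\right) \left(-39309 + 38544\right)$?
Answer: $-12302730$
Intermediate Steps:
$\left(11672 + 4410\right) \left(-39309 + 38544\right) = 16082 \left(-765\right) = -12302730$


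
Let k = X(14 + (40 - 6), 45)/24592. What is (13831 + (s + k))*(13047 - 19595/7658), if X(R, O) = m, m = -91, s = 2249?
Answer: 39502141227884039/188325536 ≈ 2.0975e+8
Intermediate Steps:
X(R, O) = -91
k = -91/24592 ≈ -0.0037004
(13831 + (s + k))*(13047 - 19595/7658) = (13831 + (2249 - 91/24592))*(13047 - 19595/7658) = (13831 + 55307317/24592)*(13047 - 19595*1/7658) = 395439269*(13047 - 19595/7658)/24592 = (395439269/24592)*(99894331/7658) = 39502141227884039/188325536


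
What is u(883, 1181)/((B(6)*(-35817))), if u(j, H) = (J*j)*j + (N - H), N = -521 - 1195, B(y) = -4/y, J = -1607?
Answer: -626481560/11939 ≈ -52474.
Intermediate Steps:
N = -1716
u(j, H) = -1716 - H - 1607*j² (u(j, H) = (-1607*j)*j + (-1716 - H) = -1607*j² + (-1716 - H) = -1716 - H - 1607*j²)
u(883, 1181)/((B(6)*(-35817))) = (-1716 - 1*1181 - 1607*883²)/((-4/6*(-35817))) = (-1716 - 1181 - 1607*779689)/((-4*⅙*(-35817))) = (-1716 - 1181 - 1252960223)/((-⅔*(-35817))) = -1252963120/23878 = -1252963120*1/23878 = -626481560/11939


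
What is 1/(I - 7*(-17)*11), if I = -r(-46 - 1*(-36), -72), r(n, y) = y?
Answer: 1/1381 ≈ 0.00072411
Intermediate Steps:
I = 72 (I = -1*(-72) = 72)
1/(I - 7*(-17)*11) = 1/(72 - 7*(-17)*11) = 1/(72 + 119*11) = 1/(72 + 1309) = 1/1381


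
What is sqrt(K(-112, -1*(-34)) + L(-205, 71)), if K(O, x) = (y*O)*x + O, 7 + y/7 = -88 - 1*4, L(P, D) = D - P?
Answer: 2*sqrt(659777) ≈ 1624.5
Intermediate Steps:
y = -693 (y = -49 + 7*(-88 - 1*4) = -49 + 7*(-88 - 4) = -49 + 7*(-92) = -49 - 644 = -693)
K(O, x) = O - 693*O*x (K(O, x) = (-693*O)*x + O = -693*O*x + O = O - 693*O*x)
sqrt(K(-112, -1*(-34)) + L(-205, 71)) = sqrt(-112*(1 - (-693)*(-34)) + (71 - 1*(-205))) = sqrt(-112*(1 - 693*34) + (71 + 205)) = sqrt(-112*(1 - 23562) + 276) = sqrt(-112*(-23561) + 276) = sqrt(2638832 + 276) = sqrt(2639108) = 2*sqrt(659777)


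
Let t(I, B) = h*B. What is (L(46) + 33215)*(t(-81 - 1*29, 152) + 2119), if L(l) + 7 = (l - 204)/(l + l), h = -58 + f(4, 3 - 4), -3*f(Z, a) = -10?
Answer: -9455666073/46 ≈ -2.0556e+8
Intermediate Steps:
f(Z, a) = 10/3 (f(Z, a) = -⅓*(-10) = 10/3)
h = -164/3 (h = -58 + 10/3 = -164/3 ≈ -54.667)
L(l) = -7 + (-204 + l)/(2*l) (L(l) = -7 + (l - 204)/(l + l) = -7 + (-204 + l)/((2*l)) = -7 + (-204 + l)*(1/(2*l)) = -7 + (-204 + l)/(2*l))
t(I, B) = -164*B/3
(L(46) + 33215)*(t(-81 - 1*29, 152) + 2119) = ((-13/2 - 102/46) + 33215)*(-164/3*152 + 2119) = ((-13/2 - 102*1/46) + 33215)*(-24928/3 + 2119) = ((-13/2 - 51/23) + 33215)*(-18571/3) = (-401/46 + 33215)*(-18571/3) = (1527489/46)*(-18571/3) = -9455666073/46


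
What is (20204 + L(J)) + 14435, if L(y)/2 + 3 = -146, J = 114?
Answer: 34341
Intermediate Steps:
L(y) = -298 (L(y) = -6 + 2*(-146) = -6 - 292 = -298)
(20204 + L(J)) + 14435 = (20204 - 298) + 14435 = 19906 + 14435 = 34341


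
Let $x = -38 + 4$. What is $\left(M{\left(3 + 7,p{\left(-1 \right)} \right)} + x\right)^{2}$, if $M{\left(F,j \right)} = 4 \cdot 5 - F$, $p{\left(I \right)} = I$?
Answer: $576$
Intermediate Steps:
$x = -34$
$M{\left(F,j \right)} = 20 - F$
$\left(M{\left(3 + 7,p{\left(-1 \right)} \right)} + x\right)^{2} = \left(\left(20 - \left(3 + 7\right)\right) - 34\right)^{2} = \left(\left(20 - 10\right) - 34\right)^{2} = \left(10 - 34\right)^{2} = \left(-24\right)^{2} = 576$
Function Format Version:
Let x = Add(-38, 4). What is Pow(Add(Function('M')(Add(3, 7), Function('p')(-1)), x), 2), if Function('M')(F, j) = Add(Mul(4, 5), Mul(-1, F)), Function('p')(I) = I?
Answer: 576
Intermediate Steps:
x = -34
Function('M')(F, j) = Add(20, Mul(-1, F))
Pow(Add(Function('M')(Add(3, 7), Function('p')(-1)), x), 2) = Pow(Add(Add(20, Mul(-1, Add(3, 7))), -34), 2) = Pow(Add(Add(20, Mul(-1, 10)), -34), 2) = Pow(Add(Add(20, -10), -34), 2) = Pow(Add(10, -34), 2) = Pow(-24, 2) = 576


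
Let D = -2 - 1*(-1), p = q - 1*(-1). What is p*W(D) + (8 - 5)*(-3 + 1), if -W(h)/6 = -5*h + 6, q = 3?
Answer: -270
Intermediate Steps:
p = 4 (p = 3 - 1*(-1) = 3 + 1 = 4)
D = -1 (D = -2 + 1 = -1)
W(h) = -36 + 30*h (W(h) = -6*(-5*h + 6) = -6*(6 - 5*h) = -36 + 30*h)
p*W(D) + (8 - 5)*(-3 + 1) = 4*(-36 + 30*(-1)) + (8 - 5)*(-3 + 1) = 4*(-36 - 30) + 3*(-2) = 4*(-66) - 6 = -264 - 6 = -270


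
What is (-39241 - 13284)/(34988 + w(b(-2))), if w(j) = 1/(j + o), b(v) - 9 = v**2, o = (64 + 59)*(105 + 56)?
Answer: -1040835400/693322209 ≈ -1.5012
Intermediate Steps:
o = 19803 (o = 123*161 = 19803)
b(v) = 9 + v**2
w(j) = 1/(19803 + j) (w(j) = 1/(j + 19803) = 1/(19803 + j))
(-39241 - 13284)/(34988 + w(b(-2))) = (-39241 - 13284)/(34988 + 1/(19803 + (9 + (-2)**2))) = -52525/(34988 + 1/(19803 + (9 + 4))) = -52525/(34988 + 1/(19803 + 13)) = -52525/(34988 + 1/19816) = -52525/693322209/19816 = -52525*19816/693322209 = -1040835400/693322209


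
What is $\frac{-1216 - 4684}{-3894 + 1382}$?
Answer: $\frac{1475}{628} \approx 2.3487$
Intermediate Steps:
$\frac{-1216 - 4684}{-3894 + 1382} = - \frac{5900}{-2512} = \left(-5900\right) \left(- \frac{1}{2512}\right) = \frac{1475}{628}$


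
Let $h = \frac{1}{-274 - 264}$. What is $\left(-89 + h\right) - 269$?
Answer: $- \frac{192605}{538} \approx -358.0$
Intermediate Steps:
$h = - \frac{1}{538}$ ($h = \frac{1}{-538} = - \frac{1}{538} \approx -0.0018587$)
$\left(-89 + h\right) - 269 = \left(-89 - \frac{1}{538}\right) - 269 = - \frac{47883}{538} - 269 = - \frac{192605}{538}$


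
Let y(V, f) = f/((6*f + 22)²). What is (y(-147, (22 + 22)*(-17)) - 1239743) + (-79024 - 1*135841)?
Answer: -659372351809/453299 ≈ -1.4546e+6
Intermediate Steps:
y(V, f) = f/(22 + 6*f)² (y(V, f) = f/((22 + 6*f)²) = f/(22 + 6*f)²)
(y(-147, (22 + 22)*(-17)) - 1239743) + (-79024 - 1*135841) = (((22 + 22)*(-17))/(4*(11 + 3*((22 + 22)*(-17)))²) - 1239743) + (-79024 - 1*135841) = ((44*(-17))/(4*(11 + 3*(44*(-17)))²) - 1239743) + (-79024 - 135841) = ((¼)*(-748)/(11 + 3*(-748))² - 1239743) - 214865 = ((¼)*(-748)/(11 - 2244)² - 1239743) - 214865 = ((¼)*(-748)/(-2233)² - 1239743) - 214865 = ((¼)*(-748)*(1/4986289) - 1239743) - 214865 = (-17/453299 - 1239743) - 214865 = -561974262174/453299 - 214865 = -659372351809/453299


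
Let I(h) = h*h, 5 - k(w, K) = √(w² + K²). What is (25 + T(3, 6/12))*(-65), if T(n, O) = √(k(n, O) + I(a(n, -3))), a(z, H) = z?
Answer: -1625 - 65*√(56 - 2*√37)/2 ≈ -1840.2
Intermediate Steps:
k(w, K) = 5 - √(K² + w²) (k(w, K) = 5 - √(w² + K²) = 5 - √(K² + w²))
I(h) = h²
T(n, O) = √(5 + n² - √(O² + n²)) (T(n, O) = √((5 - √(O² + n²)) + n²) = √(5 + n² - √(O² + n²)))
(25 + T(3, 6/12))*(-65) = (25 + √(5 + 3² - √((6/12)² + 3²)))*(-65) = (25 + √(5 + 9 - √((6*(1/12))² + 9)))*(-65) = (25 + √(5 + 9 - √((½)² + 9)))*(-65) = (25 + √(5 + 9 - √(¼ + 9)))*(-65) = (25 + √(5 + 9 - √(37/4)))*(-65) = (25 + √(5 + 9 - √37/2))*(-65) = (25 + √(14 - √37/2))*(-65) = -1625 - 65*√(14 - √37/2)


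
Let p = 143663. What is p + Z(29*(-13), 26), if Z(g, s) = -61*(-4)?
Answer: 143907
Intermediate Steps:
Z(g, s) = 244
p + Z(29*(-13), 26) = 143663 + 244 = 143907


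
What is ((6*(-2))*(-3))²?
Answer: 1296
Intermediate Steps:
((6*(-2))*(-3))² = (-12*(-3))² = 36² = 1296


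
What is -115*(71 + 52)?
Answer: -14145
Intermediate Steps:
-115*(71 + 52) = -115*123 = -14145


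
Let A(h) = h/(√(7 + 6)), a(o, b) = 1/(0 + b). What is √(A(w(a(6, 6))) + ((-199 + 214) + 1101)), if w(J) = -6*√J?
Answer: √(188604 - 13*√78)/13 ≈ 33.396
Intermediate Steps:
a(o, b) = 1/b
A(h) = h*√13/13 (A(h) = h/(√13) = h*(√13/13) = h*√13/13)
√(A(w(a(6, 6))) + ((-199 + 214) + 1101)) = √((-6*√6/6)*√13/13 + ((-199 + 214) + 1101)) = √((-√6)*√13/13 + (15 + 1101)) = √((-√6)*√13/13 + 1116) = √(-√78/13 + 1116) = √(1116 - √78/13)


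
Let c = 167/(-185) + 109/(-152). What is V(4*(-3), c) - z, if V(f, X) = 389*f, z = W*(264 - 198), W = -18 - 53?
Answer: 18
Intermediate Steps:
c = -45549/28120 (c = 167*(-1/185) + 109*(-1/152) = -167/185 - 109/152 = -45549/28120 ≈ -1.6198)
W = -71
z = -4686 (z = -71*(264 - 198) = -71*66 = -4686)
V(4*(-3), c) - z = 389*(4*(-3)) - 1*(-4686) = 389*(-12) + 4686 = -4668 + 4686 = 18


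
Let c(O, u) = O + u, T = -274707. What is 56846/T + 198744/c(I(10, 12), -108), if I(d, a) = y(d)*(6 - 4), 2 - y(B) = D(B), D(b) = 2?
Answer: -505578772/274707 ≈ -1840.4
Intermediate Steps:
y(B) = 0 (y(B) = 2 - 1*2 = 2 - 2 = 0)
I(d, a) = 0 (I(d, a) = 0*(6 - 4) = 0*2 = 0)
56846/T + 198744/c(I(10, 12), -108) = 56846/(-274707) + 198744/(0 - 108) = 56846*(-1/274707) + 198744/(-108) = -56846/274707 + 198744*(-1/108) = -56846/274707 - 16562/9 = -505578772/274707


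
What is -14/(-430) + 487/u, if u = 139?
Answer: 105678/29885 ≈ 3.5362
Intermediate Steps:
-14/(-430) + 487/u = -14/(-430) + 487/139 = -14*(-1/430) + 487*(1/139) = 7/215 + 487/139 = 105678/29885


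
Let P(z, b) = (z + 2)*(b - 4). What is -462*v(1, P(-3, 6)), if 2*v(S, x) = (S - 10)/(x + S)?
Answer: -2079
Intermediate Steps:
P(z, b) = (-4 + b)*(2 + z) (P(z, b) = (2 + z)*(-4 + b) = (-4 + b)*(2 + z))
v(S, x) = (-10 + S)/(2*(S + x)) (v(S, x) = ((S - 10)/(x + S))/2 = ((-10 + S)/(S + x))/2 = (-10 + S)/(2*(S + x)))
-462*v(1, P(-3, 6)) = -462*(-5 + (½)*1)/(1 + (-8 - 4*(-3) + 2*6 + 6*(-3))) = -462*(-5 + ½)/(1 + (-8 + 12 + 12 - 18)) = -462*(-9)/((1 - 2)*2) = -462*(-9)/((-1)*2) = -(-462)*(-9)/2 = -462*9/2 = -2079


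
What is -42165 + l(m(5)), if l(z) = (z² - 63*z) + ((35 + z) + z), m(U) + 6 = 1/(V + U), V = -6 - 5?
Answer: -1501769/36 ≈ -41716.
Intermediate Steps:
V = -11
m(U) = -6 + 1/(-11 + U)
l(z) = 35 + z² - 61*z (l(z) = (z² - 63*z) + (35 + 2*z) = 35 + z² - 61*z)
-42165 + l(m(5)) = -42165 + (35 + ((67 - 6*5)/(-11 + 5))² - 61*(67 - 6*5)/(-11 + 5)) = -42165 + (35 + ((67 - 30)/(-6))² - 61*(67 - 30)/(-6)) = -42165 + (35 + (-⅙*37)² - (-61)*37/6) = -42165 + (35 + (-37/6)² - 61*(-37/6)) = -42165 + (35 + 1369/36 + 2257/6) = -42165 + 16171/36 = -1501769/36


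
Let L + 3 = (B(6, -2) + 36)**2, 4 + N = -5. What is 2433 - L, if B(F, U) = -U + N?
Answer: 1595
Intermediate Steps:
N = -9 (N = -4 - 5 = -9)
B(F, U) = -9 - U (B(F, U) = -U - 9 = -9 - U)
L = 838 (L = -3 + ((-9 - 1*(-2)) + 36)**2 = -3 + ((-9 + 2) + 36)**2 = -3 + (-7 + 36)**2 = -3 + 29**2 = -3 + 841 = 838)
2433 - L = 2433 - 1*838 = 2433 - 838 = 1595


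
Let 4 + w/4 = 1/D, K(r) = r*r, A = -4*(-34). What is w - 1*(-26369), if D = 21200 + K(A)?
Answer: 261527173/9924 ≈ 26353.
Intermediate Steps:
A = 136
K(r) = r**2
D = 39696 (D = 21200 + 136**2 = 21200 + 18496 = 39696)
w = -158783/9924 (w = -16 + 4/39696 = -16 + 4*(1/39696) = -16 + 1/9924 = -158783/9924 ≈ -16.000)
w - 1*(-26369) = -158783/9924 - 1*(-26369) = -158783/9924 + 26369 = 261527173/9924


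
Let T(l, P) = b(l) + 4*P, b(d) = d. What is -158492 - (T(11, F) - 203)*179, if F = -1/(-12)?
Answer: -372551/3 ≈ -1.2418e+5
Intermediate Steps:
F = 1/12 (F = -1*(-1/12) = 1/12 ≈ 0.083333)
T(l, P) = l + 4*P
-158492 - (T(11, F) - 203)*179 = -158492 - ((11 + 4*(1/12)) - 203)*179 = -158492 - ((11 + ⅓) - 203)*179 = -158492 - (34/3 - 203)*179 = -158492 - (-575)*179/3 = -158492 - 1*(-102925/3) = -158492 + 102925/3 = -372551/3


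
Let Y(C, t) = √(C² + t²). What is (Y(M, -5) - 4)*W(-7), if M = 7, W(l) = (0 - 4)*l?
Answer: -112 + 28*√74 ≈ 128.87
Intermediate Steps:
W(l) = -4*l
(Y(M, -5) - 4)*W(-7) = (√(7² + (-5)²) - 4)*(-4*(-7)) = (√(49 + 25) - 4)*28 = (√74 - 4)*28 = (-4 + √74)*28 = -112 + 28*√74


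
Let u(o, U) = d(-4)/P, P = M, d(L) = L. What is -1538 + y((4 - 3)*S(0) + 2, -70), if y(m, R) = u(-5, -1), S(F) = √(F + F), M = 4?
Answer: -1539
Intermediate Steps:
P = 4
S(F) = √2*√F (S(F) = √(2*F) = √2*√F)
u(o, U) = -1 (u(o, U) = -4/4 = -4*¼ = -1)
y(m, R) = -1
-1538 + y((4 - 3)*S(0) + 2, -70) = -1538 - 1 = -1539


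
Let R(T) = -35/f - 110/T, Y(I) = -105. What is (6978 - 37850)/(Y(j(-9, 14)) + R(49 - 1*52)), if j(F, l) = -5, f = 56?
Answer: 740928/1655 ≈ 447.69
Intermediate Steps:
R(T) = -5/8 - 110/T (R(T) = -35/56 - 110/T = -35*1/56 - 110/T = -5/8 - 110/T)
(6978 - 37850)/(Y(j(-9, 14)) + R(49 - 1*52)) = (6978 - 37850)/(-105 + (-5/8 - 110/(49 - 1*52))) = -30872/(-105 + (-5/8 - 110/(49 - 52))) = -30872/(-105 + (-5/8 - 110/(-3))) = -30872/(-105 + (-5/8 - 110*(-⅓))) = -30872/(-105 + (-5/8 + 110/3)) = -30872/(-105 + 865/24) = -30872/(-1655/24) = -30872*(-24/1655) = 740928/1655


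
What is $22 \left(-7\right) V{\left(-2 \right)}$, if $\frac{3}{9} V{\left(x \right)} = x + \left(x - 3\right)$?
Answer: $3234$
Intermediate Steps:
$V{\left(x \right)} = -9 + 6 x$ ($V{\left(x \right)} = 3 \left(x + \left(x - 3\right)\right) = 3 \left(x + \left(-3 + x\right)\right) = 3 \left(-3 + 2 x\right) = -9 + 6 x$)
$22 \left(-7\right) V{\left(-2 \right)} = 22 \left(-7\right) \left(-9 + 6 \left(-2\right)\right) = - 154 \left(-9 - 12\right) = \left(-154\right) \left(-21\right) = 3234$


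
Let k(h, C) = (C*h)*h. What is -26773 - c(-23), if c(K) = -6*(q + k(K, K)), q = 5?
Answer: -99745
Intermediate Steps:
k(h, C) = C*h**2
c(K) = -30 - 6*K**3 (c(K) = -6*(5 + K*K**2) = -6*(5 + K**3) = -30 - 6*K**3)
-26773 - c(-23) = -26773 - (-30 - 6*(-23)**3) = -26773 - (-30 - 6*(-12167)) = -26773 - (-30 + 73002) = -26773 - 1*72972 = -26773 - 72972 = -99745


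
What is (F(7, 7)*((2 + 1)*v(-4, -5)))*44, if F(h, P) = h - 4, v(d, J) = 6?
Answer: 2376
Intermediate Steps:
F(h, P) = -4 + h
(F(7, 7)*((2 + 1)*v(-4, -5)))*44 = ((-4 + 7)*((2 + 1)*6))*44 = (3*(3*6))*44 = (3*18)*44 = 54*44 = 2376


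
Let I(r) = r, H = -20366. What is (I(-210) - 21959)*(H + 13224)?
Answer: 158330998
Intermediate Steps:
(I(-210) - 21959)*(H + 13224) = (-210 - 21959)*(-20366 + 13224) = -22169*(-7142) = 158330998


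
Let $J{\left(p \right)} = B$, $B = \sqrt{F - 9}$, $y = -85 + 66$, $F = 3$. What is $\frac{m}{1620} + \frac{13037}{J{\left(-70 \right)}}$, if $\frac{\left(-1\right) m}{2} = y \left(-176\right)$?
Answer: $- \frac{1672}{405} - \frac{13037 i \sqrt{6}}{6} \approx -4.1284 - 5322.3 i$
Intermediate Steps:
$y = -19$
$B = i \sqrt{6}$ ($B = \sqrt{3 - 9} = \sqrt{-6} = i \sqrt{6} \approx 2.4495 i$)
$J{\left(p \right)} = i \sqrt{6}$
$m = -6688$ ($m = - 2 \left(\left(-19\right) \left(-176\right)\right) = \left(-2\right) 3344 = -6688$)
$\frac{m}{1620} + \frac{13037}{J{\left(-70 \right)}} = - \frac{6688}{1620} + \frac{13037}{i \sqrt{6}} = \left(-6688\right) \frac{1}{1620} + 13037 \left(- \frac{i \sqrt{6}}{6}\right) = - \frac{1672}{405} - \frac{13037 i \sqrt{6}}{6}$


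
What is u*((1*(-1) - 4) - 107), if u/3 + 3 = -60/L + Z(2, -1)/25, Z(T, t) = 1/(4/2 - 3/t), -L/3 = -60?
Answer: 139664/125 ≈ 1117.3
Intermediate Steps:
L = 180 (L = -3*(-60) = 180)
Z(T, t) = 1/(2 - 3/t) (Z(T, t) = 1/(4*(1/2) - 3/t) = 1/(2 - 3/t))
u = -1247/125 (u = -9 + 3*(-60/180 - 1/(-3 + 2*(-1))/25) = -9 + 3*(-60*1/180 - 1/(-3 - 2)*(1/25)) = -9 + 3*(-1/3 - 1/(-5)*(1/25)) = -9 + 3*(-1/3 - 1*(-1/5)*(1/25)) = -9 + 3*(-1/3 + (1/5)*(1/25)) = -9 + 3*(-1/3 + 1/125) = -9 + 3*(-122/375) = -9 - 122/125 = -1247/125 ≈ -9.9760)
u*((1*(-1) - 4) - 107) = -1247*((1*(-1) - 4) - 107)/125 = -1247*((-1 - 4) - 107)/125 = -1247*(-5 - 107)/125 = -1247/125*(-112) = 139664/125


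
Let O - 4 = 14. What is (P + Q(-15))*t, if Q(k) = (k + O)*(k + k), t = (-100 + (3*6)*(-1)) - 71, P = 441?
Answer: -66339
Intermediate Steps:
O = 18 (O = 4 + 14 = 18)
t = -189 (t = (-100 + 18*(-1)) - 71 = (-100 - 18) - 71 = -118 - 71 = -189)
Q(k) = 2*k*(18 + k) (Q(k) = (k + 18)*(k + k) = (18 + k)*(2*k) = 2*k*(18 + k))
(P + Q(-15))*t = (441 + 2*(-15)*(18 - 15))*(-189) = (441 + 2*(-15)*3)*(-189) = (441 - 90)*(-189) = 351*(-189) = -66339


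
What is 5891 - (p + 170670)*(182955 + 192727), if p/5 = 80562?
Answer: -215446107469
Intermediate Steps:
p = 402810 (p = 5*80562 = 402810)
5891 - (p + 170670)*(182955 + 192727) = 5891 - (402810 + 170670)*(182955 + 192727) = 5891 - 573480*375682 = 5891 - 1*215446113360 = 5891 - 215446113360 = -215446107469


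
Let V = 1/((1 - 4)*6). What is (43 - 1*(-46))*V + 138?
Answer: 2395/18 ≈ 133.06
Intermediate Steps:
V = -1/18 (V = 1/(-3*6) = 1/(-18) = -1/18 ≈ -0.055556)
(43 - 1*(-46))*V + 138 = (43 - 1*(-46))*(-1/18) + 138 = (43 + 46)*(-1/18) + 138 = 89*(-1/18) + 138 = -89/18 + 138 = 2395/18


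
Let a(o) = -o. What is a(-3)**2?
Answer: 9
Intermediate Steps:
a(-3)**2 = (-1*(-3))**2 = 3**2 = 9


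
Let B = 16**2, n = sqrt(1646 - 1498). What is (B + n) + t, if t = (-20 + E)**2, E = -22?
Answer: 2020 + 2*sqrt(37) ≈ 2032.2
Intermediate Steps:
n = 2*sqrt(37) (n = sqrt(148) = 2*sqrt(37) ≈ 12.166)
t = 1764 (t = (-20 - 22)**2 = (-42)**2 = 1764)
B = 256
(B + n) + t = (256 + 2*sqrt(37)) + 1764 = 2020 + 2*sqrt(37)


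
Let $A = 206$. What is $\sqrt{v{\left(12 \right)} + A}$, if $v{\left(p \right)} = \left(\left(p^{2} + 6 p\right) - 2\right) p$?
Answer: $\sqrt{2774} \approx 52.669$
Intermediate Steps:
$v{\left(p \right)} = p \left(-2 + p^{2} + 6 p\right)$ ($v{\left(p \right)} = \left(-2 + p^{2} + 6 p\right) p = p \left(-2 + p^{2} + 6 p\right)$)
$\sqrt{v{\left(12 \right)} + A} = \sqrt{12 \left(-2 + 12^{2} + 6 \cdot 12\right) + 206} = \sqrt{12 \left(-2 + 144 + 72\right) + 206} = \sqrt{12 \cdot 214 + 206} = \sqrt{2568 + 206} = \sqrt{2774}$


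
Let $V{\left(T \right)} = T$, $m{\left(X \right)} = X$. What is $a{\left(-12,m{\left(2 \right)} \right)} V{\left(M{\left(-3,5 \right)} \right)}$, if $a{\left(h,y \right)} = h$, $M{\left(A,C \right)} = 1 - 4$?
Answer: $36$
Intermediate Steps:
$M{\left(A,C \right)} = -3$ ($M{\left(A,C \right)} = 1 - 4 = -3$)
$a{\left(-12,m{\left(2 \right)} \right)} V{\left(M{\left(-3,5 \right)} \right)} = \left(-12\right) \left(-3\right) = 36$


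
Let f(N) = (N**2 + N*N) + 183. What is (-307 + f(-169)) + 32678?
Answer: 89676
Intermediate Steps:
f(N) = 183 + 2*N**2 (f(N) = (N**2 + N**2) + 183 = 2*N**2 + 183 = 183 + 2*N**2)
(-307 + f(-169)) + 32678 = (-307 + (183 + 2*(-169)**2)) + 32678 = (-307 + (183 + 2*28561)) + 32678 = (-307 + (183 + 57122)) + 32678 = (-307 + 57305) + 32678 = 56998 + 32678 = 89676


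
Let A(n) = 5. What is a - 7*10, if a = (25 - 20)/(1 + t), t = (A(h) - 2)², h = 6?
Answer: -139/2 ≈ -69.500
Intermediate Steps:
t = 9 (t = (5 - 2)² = 3² = 9)
a = ½ (a = (25 - 20)/(1 + 9) = 5/10 = 5*(⅒) = ½ ≈ 0.50000)
a - 7*10 = ½ - 7*10 = ½ - 70 = -139/2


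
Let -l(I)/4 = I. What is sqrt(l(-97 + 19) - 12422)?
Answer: I*sqrt(12110) ≈ 110.05*I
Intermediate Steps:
l(I) = -4*I
sqrt(l(-97 + 19) - 12422) = sqrt(-4*(-97 + 19) - 12422) = sqrt(-4*(-78) - 12422) = sqrt(312 - 12422) = sqrt(-12110) = I*sqrt(12110)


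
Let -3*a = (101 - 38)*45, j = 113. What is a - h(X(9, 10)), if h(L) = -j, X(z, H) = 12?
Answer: -832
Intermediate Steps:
h(L) = -113 (h(L) = -1*113 = -113)
a = -945 (a = -(101 - 38)*45/3 = -21*45 = -1/3*2835 = -945)
a - h(X(9, 10)) = -945 - 1*(-113) = -945 + 113 = -832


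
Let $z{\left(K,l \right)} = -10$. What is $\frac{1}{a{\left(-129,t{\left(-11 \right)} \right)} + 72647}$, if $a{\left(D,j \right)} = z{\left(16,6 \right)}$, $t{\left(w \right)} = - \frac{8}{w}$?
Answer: $\frac{1}{72637} \approx 1.3767 \cdot 10^{-5}$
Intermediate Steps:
$a{\left(D,j \right)} = -10$
$\frac{1}{a{\left(-129,t{\left(-11 \right)} \right)} + 72647} = \frac{1}{-10 + 72647} = \frac{1}{72637}$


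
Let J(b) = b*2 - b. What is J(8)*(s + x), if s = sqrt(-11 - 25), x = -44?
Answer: -352 + 48*I ≈ -352.0 + 48.0*I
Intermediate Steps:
J(b) = b (J(b) = 2*b - b = b)
s = 6*I (s = sqrt(-36) = 6*I ≈ 6.0*I)
J(8)*(s + x) = 8*(6*I - 44) = 8*(-44 + 6*I) = -352 + 48*I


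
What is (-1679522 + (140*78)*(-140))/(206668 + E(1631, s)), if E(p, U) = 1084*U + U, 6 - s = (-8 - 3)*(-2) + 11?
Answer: -3208322/177373 ≈ -18.088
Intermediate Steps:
s = -27 (s = 6 - ((-8 - 3)*(-2) + 11) = 6 - (-11*(-2) + 11) = 6 - (22 + 11) = 6 - 1*33 = 6 - 33 = -27)
E(p, U) = 1085*U
(-1679522 + (140*78)*(-140))/(206668 + E(1631, s)) = (-1679522 + (140*78)*(-140))/(206668 + 1085*(-27)) = (-1679522 + 10920*(-140))/(206668 - 29295) = (-1679522 - 1528800)/177373 = -3208322*1/177373 = -3208322/177373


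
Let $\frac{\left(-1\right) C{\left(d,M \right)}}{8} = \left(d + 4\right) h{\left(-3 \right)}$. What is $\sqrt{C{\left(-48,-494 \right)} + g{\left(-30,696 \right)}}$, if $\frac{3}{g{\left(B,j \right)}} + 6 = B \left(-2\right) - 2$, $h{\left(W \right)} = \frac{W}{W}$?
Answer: $\frac{\sqrt{237991}}{26} \approx 18.763$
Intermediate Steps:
$h{\left(W \right)} = 1$
$C{\left(d,M \right)} = -32 - 8 d$ ($C{\left(d,M \right)} = - 8 \left(d + 4\right) 1 = - 8 \left(4 + d\right) 1 = - 8 \left(4 + d\right) = -32 - 8 d$)
$g{\left(B,j \right)} = \frac{3}{-8 - 2 B}$ ($g{\left(B,j \right)} = \frac{3}{-6 + \left(B \left(-2\right) - 2\right)} = \frac{3}{-6 - \left(2 + 2 B\right)} = \frac{3}{-8 - 2 B}$)
$\sqrt{C{\left(-48,-494 \right)} + g{\left(-30,696 \right)}} = \sqrt{\left(-32 - -384\right) - \frac{3}{8 + 2 \left(-30\right)}} = \sqrt{\left(-32 + 384\right) - \frac{3}{8 - 60}} = \sqrt{352 - \frac{3}{-52}} = \sqrt{352 - - \frac{3}{52}} = \sqrt{352 + \frac{3}{52}} = \sqrt{\frac{18307}{52}} = \frac{\sqrt{237991}}{26}$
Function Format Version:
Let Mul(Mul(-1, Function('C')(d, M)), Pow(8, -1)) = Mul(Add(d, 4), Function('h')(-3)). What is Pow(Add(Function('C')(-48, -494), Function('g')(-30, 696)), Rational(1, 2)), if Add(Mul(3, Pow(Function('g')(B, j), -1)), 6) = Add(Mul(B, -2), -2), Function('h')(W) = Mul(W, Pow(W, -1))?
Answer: Mul(Rational(1, 26), Pow(237991, Rational(1, 2))) ≈ 18.763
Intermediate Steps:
Function('h')(W) = 1
Function('C')(d, M) = Add(-32, Mul(-8, d)) (Function('C')(d, M) = Mul(-8, Mul(Add(d, 4), 1)) = Mul(-8, Mul(Add(4, d), 1)) = Mul(-8, Add(4, d)) = Add(-32, Mul(-8, d)))
Function('g')(B, j) = Mul(3, Pow(Add(-8, Mul(-2, B)), -1)) (Function('g')(B, j) = Mul(3, Pow(Add(-6, Add(Mul(B, -2), -2)), -1)) = Mul(3, Pow(Add(-6, Add(Mul(-2, B), -2)), -1)) = Mul(3, Pow(Add(-6, Add(-2, Mul(-2, B))), -1)) = Mul(3, Pow(Add(-8, Mul(-2, B)), -1)))
Pow(Add(Function('C')(-48, -494), Function('g')(-30, 696)), Rational(1, 2)) = Pow(Add(Add(-32, Mul(-8, -48)), Mul(-3, Pow(Add(8, Mul(2, -30)), -1))), Rational(1, 2)) = Pow(Add(Add(-32, 384), Mul(-3, Pow(Add(8, -60), -1))), Rational(1, 2)) = Pow(Add(352, Mul(-3, Pow(-52, -1))), Rational(1, 2)) = Pow(Add(352, Mul(-3, Rational(-1, 52))), Rational(1, 2)) = Pow(Add(352, Rational(3, 52)), Rational(1, 2)) = Pow(Rational(18307, 52), Rational(1, 2)) = Mul(Rational(1, 26), Pow(237991, Rational(1, 2)))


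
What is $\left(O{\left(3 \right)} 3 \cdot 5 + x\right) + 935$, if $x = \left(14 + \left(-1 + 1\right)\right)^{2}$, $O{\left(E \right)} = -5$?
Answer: $1056$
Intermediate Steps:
$x = 196$ ($x = \left(14 + 0\right)^{2} = 14^{2} = 196$)
$\left(O{\left(3 \right)} 3 \cdot 5 + x\right) + 935 = \left(\left(-5\right) 3 \cdot 5 + 196\right) + 935 = \left(\left(-15\right) 5 + 196\right) + 935 = \left(-75 + 196\right) + 935 = 121 + 935 = 1056$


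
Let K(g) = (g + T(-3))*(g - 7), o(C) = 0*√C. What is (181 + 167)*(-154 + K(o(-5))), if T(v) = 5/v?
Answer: -49532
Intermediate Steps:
o(C) = 0
K(g) = (-7 + g)*(-5/3 + g) (K(g) = (g + 5/(-3))*(g - 7) = (g + 5*(-⅓))*(-7 + g) = (g - 5/3)*(-7 + g) = (-5/3 + g)*(-7 + g) = (-7 + g)*(-5/3 + g))
(181 + 167)*(-154 + K(o(-5))) = (181 + 167)*(-154 + (35/3 + 0² - 26/3*0)) = 348*(-154 + (35/3 + 0 + 0)) = 348*(-154 + 35/3) = 348*(-427/3) = -49532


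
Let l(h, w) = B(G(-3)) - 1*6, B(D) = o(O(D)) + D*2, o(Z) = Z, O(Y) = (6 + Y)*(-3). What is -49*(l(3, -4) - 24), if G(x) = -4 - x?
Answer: 2303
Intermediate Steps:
O(Y) = -18 - 3*Y
B(D) = -18 - D (B(D) = (-18 - 3*D) + D*2 = (-18 - 3*D) + 2*D = -18 - D)
l(h, w) = -23 (l(h, w) = (-18 - (-4 - 1*(-3))) - 1*6 = (-18 - (-4 + 3)) - 6 = (-18 - 1*(-1)) - 6 = (-18 + 1) - 6 = -17 - 6 = -23)
-49*(l(3, -4) - 24) = -49*(-23 - 24) = -49*(-47) = 2303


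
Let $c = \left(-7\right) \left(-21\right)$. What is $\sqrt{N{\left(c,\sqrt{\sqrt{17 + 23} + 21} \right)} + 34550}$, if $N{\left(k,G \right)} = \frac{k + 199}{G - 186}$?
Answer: $\frac{\sqrt{6425954 - 34550 \sqrt{21 + 2 \sqrt{10}}}}{\sqrt{186 - \sqrt{21 + 2 \sqrt{10}}}} \approx 185.87$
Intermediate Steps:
$c = 147$
$N{\left(k,G \right)} = \frac{199 + k}{-186 + G}$
$\sqrt{N{\left(c,\sqrt{\sqrt{17 + 23} + 21} \right)} + 34550} = \sqrt{\frac{199 + 147}{-186 + \sqrt{\sqrt{17 + 23} + 21}} + 34550} = \sqrt{\frac{1}{-186 + \sqrt{\sqrt{40} + 21}} \cdot 346 + 34550} = \sqrt{\frac{1}{-186 + \sqrt{2 \sqrt{10} + 21}} \cdot 346 + 34550} = \sqrt{\frac{1}{-186 + \sqrt{21 + 2 \sqrt{10}}} \cdot 346 + 34550} = \sqrt{\frac{346}{-186 + \sqrt{21 + 2 \sqrt{10}}} + 34550} = \sqrt{34550 + \frac{346}{-186 + \sqrt{21 + 2 \sqrt{10}}}}$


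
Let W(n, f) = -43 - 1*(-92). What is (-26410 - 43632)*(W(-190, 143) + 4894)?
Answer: -346217606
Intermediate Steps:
W(n, f) = 49 (W(n, f) = -43 + 92 = 49)
(-26410 - 43632)*(W(-190, 143) + 4894) = (-26410 - 43632)*(49 + 4894) = -70042*4943 = -346217606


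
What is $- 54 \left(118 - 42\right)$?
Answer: $-4104$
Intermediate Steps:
$- 54 \left(118 - 42\right) = \left(-54\right) 76 = -4104$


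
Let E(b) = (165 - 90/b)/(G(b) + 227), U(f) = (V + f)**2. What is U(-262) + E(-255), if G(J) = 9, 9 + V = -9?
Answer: 314543611/4012 ≈ 78401.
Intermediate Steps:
V = -18 (V = -9 - 9 = -18)
U(f) = (-18 + f)**2
E(b) = 165/236 - 45/(118*b) (E(b) = (165 - 90/b)/(9 + 227) = (165 - 90/b)/236 = (165 - 90/b)*(1/236) = 165/236 - 45/(118*b))
U(-262) + E(-255) = (-18 - 262)**2 + (15/236)*(-6 + 11*(-255))/(-255) = (-280)**2 + (15/236)*(-1/255)*(-6 - 2805) = 78400 + (15/236)*(-1/255)*(-2811) = 78400 + 2811/4012 = 314543611/4012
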